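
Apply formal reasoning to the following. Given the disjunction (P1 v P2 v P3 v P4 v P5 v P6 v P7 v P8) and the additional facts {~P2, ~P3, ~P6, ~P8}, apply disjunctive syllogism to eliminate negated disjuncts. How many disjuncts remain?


Original disjuncts (8): P1, P2, P3, P4, P5, P6, P7, P8
Negated (eliminate): ~P2, ~P3, ~P6, ~P8
Remaining disjuncts: P1, P4, P5, P7
Count = 8 - 4 = 4

4


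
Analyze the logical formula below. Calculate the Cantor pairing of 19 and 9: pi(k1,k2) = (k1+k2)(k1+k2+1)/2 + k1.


k1 + k2 = 28
(k1+k2)(k1+k2+1)/2 = 28 * 29 / 2 = 406
pi = 406 + 19 = 425

425


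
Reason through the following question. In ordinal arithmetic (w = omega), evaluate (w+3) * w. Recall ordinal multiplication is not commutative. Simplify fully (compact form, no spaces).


Compute (w+3) * w.
Ordinal * is associative and left-distributive over +, but NOT commutative; for finite n>1, n*w = w but w*n stays w*n.
(w+3) * w = sup{(w+3)*k : k<w} = sup{w*k+3} = w^2 (the +3 tail is absorbed in the limit).
Result = w^2

w^2


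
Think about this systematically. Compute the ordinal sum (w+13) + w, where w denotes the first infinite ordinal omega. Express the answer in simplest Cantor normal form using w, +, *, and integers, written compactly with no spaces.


Compute (w+13) + w.
Ordinal + is associative but NOT commutative; for finite n>0, n + w = w but w + n stays w+n.
(w+13) + w = w + (13+w) = w + w = w*2 (the finite tail 13 is absorbed by the right w).
Result = w*2

w*2


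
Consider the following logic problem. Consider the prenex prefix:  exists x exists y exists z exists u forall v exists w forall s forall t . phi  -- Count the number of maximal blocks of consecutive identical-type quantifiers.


Quantifier-type sequence: E E E E A E A A  (A=forall, E=exists)
Group into maximal same-type runs:
  Ex4 | Ax1 | Ex1 | Ax2
Number of blocks = 4

4


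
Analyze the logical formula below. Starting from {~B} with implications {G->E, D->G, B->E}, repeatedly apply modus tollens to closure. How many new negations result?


Initial negated facts: {~B}
Apply modus tollens to closure:
  (no implication fires)
Final negated: {~B}
New negations: {(none)}
Count = 0

0


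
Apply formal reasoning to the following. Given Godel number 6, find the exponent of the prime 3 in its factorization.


Factorize 6 by dividing by 3 repeatedly.
Division steps: 3 divides 6 exactly 1 time(s).
Exponent of 3 = 1

1


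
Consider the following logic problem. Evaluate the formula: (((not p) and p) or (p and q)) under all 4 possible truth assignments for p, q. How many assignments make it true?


Check all 4 assignments:
p=0, q=0: 0
p=0, q=1: 0
p=1, q=0: 0
p=1, q=1: 1
Count of True = 1

1


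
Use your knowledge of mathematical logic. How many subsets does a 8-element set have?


The power set of a set with n elements has 2^n elements.
|P(S)| = 2^8 = 256

256


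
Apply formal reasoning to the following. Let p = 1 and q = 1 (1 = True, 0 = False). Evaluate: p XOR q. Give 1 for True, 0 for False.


p = 1, q = 1
Operation: p XOR q
Evaluate: 1 XOR 1 = 0

0


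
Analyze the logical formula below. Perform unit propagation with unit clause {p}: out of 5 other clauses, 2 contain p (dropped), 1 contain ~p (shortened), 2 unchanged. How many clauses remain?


Satisfied (removed): 2
Shortened (remain): 1
Unchanged (remain): 2
Remaining = 1 + 2 = 3

3


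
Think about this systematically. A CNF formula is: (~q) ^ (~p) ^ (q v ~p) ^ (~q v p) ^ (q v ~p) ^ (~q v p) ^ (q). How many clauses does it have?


A CNF formula is a conjunction of clauses.
Clauses are separated by ^.
Counting the conjuncts: 7 clauses.

7


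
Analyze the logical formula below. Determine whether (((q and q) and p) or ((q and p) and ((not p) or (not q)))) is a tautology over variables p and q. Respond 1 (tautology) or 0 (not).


Check all 4 assignments:
p=0, q=0: 0
p=0, q=1: 0
p=1, q=0: 0
p=1, q=1: 1
Satisfying count = 1/4.
Tautology iff count = 4: no.

0


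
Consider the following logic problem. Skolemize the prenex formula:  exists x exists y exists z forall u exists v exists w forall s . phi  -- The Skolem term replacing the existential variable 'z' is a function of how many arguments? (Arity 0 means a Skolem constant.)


Quantifier prefix: exists x exists y exists z forall u exists v exists w forall s
'z' is existentially quantified at position 3.
No universal quantifiers precede it.
Skolem function arity = 0 (a Skolem constant)

0


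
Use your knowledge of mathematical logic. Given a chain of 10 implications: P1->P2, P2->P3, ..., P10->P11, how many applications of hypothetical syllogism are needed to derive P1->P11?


With 10 implications in a chain connecting 11 propositions:
P1->P2, P2->P3, ..., P10->P11
Steps needed = (number of implications) - 1 = 10 - 1 = 9

9


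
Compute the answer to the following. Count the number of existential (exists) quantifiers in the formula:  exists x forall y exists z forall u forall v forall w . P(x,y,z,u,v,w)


Quantifier prefix: exists x forall y exists z forall u forall v forall w
Mark each quantifier type:
  E U E U U U
Universal count = 4, Existential count = 2
Asked for existential (exists) quantifiers: 2

2


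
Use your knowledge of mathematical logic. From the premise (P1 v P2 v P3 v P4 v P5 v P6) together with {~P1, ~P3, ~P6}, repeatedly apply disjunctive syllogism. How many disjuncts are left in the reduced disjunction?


Original disjuncts (6): P1, P2, P3, P4, P5, P6
Negated (eliminate): ~P1, ~P3, ~P6
Remaining disjuncts: P2, P4, P5
Count = 6 - 3 = 3

3


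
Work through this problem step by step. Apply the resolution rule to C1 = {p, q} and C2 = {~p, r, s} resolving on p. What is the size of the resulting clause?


Remove p from C1 and ~p from C2.
C1 remainder: {q}
C2 remainder: {r, s}
Union (resolvent): {q, r, s}
Resolvent has 3 literal(s).

3


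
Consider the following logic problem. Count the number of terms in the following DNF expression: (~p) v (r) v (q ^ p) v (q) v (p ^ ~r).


A DNF formula is a disjunction of terms (conjunctions).
Terms are separated by v.
Counting the disjuncts: 5 terms.

5


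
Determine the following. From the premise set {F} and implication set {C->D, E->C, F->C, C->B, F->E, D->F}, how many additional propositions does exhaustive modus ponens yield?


Initial facts: {F}
Apply modus ponens to closure:
  F and F->C  =>  C
  C and C->B  =>  B
  F and F->E  =>  E
  C and C->D  =>  D
Final known: {B, C, D, E, F}
New propositions: {B, C, D, E}
Count = 4

4


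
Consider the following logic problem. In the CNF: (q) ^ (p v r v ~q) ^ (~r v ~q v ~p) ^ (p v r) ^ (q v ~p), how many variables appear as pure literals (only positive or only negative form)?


Check each variable for pure literal status:
p: mixed (not pure)
q: mixed (not pure)
r: mixed (not pure)
Pure literal count = 0

0


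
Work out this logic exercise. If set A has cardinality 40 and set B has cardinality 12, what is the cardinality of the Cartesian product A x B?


The Cartesian product A x B contains all ordered pairs (a, b).
|A x B| = |A| * |B| = 40 * 12 = 480

480


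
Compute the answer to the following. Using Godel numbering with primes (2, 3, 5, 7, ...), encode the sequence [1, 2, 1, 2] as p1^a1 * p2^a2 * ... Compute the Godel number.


Encode each element as an exponent of the corresponding prime:
  2^1 = 2
  3^2 = 9
  5^1 = 5
  7^2 = 49
Product = 2 * 9 * 5 * 49 = 4410

4410


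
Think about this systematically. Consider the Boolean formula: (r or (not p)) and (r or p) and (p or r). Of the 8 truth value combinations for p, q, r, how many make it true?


Evaluate all 8 assignments for p, q, r:
p=0, q=0, r=0: 0
p=0, q=0, r=1: 1
p=0, q=1, r=0: 0
p=0, q=1, r=1: 1
p=1, q=0, r=0: 0
p=1, q=0, r=1: 1
p=1, q=1, r=0: 0
p=1, q=1, r=1: 1
Satisfying count = 4

4


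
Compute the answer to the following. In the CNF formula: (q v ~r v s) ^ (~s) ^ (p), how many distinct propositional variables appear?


Identify each variable that appears in the formula.
Variables found: p, q, r, s
Count = 4

4


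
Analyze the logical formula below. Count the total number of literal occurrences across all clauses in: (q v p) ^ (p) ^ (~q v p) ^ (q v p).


Counting literals in each clause:
Clause 1: 2 literal(s)
Clause 2: 1 literal(s)
Clause 3: 2 literal(s)
Clause 4: 2 literal(s)
Total = 7

7


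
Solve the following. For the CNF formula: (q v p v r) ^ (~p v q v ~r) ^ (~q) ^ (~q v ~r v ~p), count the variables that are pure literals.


Check each variable for pure literal status:
p: mixed (not pure)
q: mixed (not pure)
r: mixed (not pure)
Pure literal count = 0

0


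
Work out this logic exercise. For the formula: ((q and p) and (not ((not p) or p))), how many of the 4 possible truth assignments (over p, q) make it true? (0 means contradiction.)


Check all 4 assignments:
p=0, q=0: 0
p=0, q=1: 0
p=1, q=0: 0
p=1, q=1: 0
Count of True = 0

0


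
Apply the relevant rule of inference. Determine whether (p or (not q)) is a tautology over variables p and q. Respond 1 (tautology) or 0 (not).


Check all 4 assignments:
p=0, q=0: 1
p=0, q=1: 0
p=1, q=0: 1
p=1, q=1: 1
Satisfying count = 3/4.
Tautology iff count = 4: no.

0


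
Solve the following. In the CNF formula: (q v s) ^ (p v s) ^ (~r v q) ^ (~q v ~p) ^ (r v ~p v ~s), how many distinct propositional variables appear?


Identify each variable that appears in the formula.
Variables found: p, q, r, s
Count = 4

4


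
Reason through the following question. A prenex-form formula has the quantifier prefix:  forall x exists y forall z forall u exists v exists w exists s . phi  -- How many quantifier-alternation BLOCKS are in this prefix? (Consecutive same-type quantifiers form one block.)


Quantifier-type sequence: A E A A E E E  (A=forall, E=exists)
Group into maximal same-type runs:
  Ax1 | Ex1 | Ax2 | Ex3
Number of blocks = 4

4


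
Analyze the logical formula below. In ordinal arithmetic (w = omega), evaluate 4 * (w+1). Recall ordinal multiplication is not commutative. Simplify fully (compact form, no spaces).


Compute 4 * (w+1).
Ordinal * is associative and left-distributive over +, but NOT commutative; for finite n>1, n*w = w but w*n stays w*n.
By left-distributivity: 4 * (w+1) = 4*w + 4*1 = w + 4 = w+4.
Result = w+4

w+4


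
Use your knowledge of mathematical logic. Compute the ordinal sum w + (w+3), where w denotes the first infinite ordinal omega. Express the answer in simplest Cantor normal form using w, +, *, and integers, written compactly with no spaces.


Compute w + (w+3).
Ordinal + is associative but NOT commutative; for finite n>0, n + w = w but w + n stays w+n.
w + (w+3) = (w+w) + 3 = w*2+3.
Result = w*2+3

w*2+3


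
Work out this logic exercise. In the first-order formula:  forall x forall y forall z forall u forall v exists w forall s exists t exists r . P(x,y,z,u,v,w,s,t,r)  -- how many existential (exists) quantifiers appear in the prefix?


Quantifier prefix: forall x forall y forall z forall u forall v exists w forall s exists t exists r
Mark each quantifier type:
  U U U U U E U E E
Universal count = 6, Existential count = 3
Asked for existential (exists) quantifiers: 3

3


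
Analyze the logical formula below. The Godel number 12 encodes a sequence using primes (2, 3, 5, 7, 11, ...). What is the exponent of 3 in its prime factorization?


Factorize 12 by dividing by 3 repeatedly.
Division steps: 3 divides 12 exactly 1 time(s).
Exponent of 3 = 1

1


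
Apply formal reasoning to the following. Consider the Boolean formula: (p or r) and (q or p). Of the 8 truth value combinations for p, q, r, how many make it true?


Evaluate all 8 assignments for p, q, r:
p=0, q=0, r=0: 0
p=0, q=0, r=1: 0
p=0, q=1, r=0: 0
p=0, q=1, r=1: 1
p=1, q=0, r=0: 1
p=1, q=0, r=1: 1
p=1, q=1, r=0: 1
p=1, q=1, r=1: 1
Satisfying count = 5

5


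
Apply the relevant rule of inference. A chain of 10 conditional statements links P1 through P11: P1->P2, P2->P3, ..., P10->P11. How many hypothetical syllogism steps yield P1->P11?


With 10 implications in a chain connecting 11 propositions:
P1->P2, P2->P3, ..., P10->P11
Steps needed = (number of implications) - 1 = 10 - 1 = 9

9


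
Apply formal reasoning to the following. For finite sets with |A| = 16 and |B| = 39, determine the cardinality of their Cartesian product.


The Cartesian product A x B contains all ordered pairs (a, b).
|A x B| = |A| * |B| = 16 * 39 = 624

624


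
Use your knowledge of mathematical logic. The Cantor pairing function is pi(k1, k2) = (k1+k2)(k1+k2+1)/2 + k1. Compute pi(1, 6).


k1 + k2 = 7
(k1+k2)(k1+k2+1)/2 = 7 * 8 / 2 = 28
pi = 28 + 1 = 29

29


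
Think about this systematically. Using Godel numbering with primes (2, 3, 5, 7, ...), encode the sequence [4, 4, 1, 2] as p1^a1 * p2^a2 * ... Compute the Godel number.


Encode each element as an exponent of the corresponding prime:
  2^4 = 16
  3^4 = 81
  5^1 = 5
  7^2 = 49
Product = 16 * 81 * 5 * 49 = 317520

317520


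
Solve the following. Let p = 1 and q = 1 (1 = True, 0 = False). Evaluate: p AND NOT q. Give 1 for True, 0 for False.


p = 1, q = 1
Operation: p AND NOT q
Evaluate: 1 AND NOT 1 = 0

0


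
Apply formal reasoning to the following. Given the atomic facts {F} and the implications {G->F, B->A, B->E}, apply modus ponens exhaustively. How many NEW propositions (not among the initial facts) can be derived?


Initial facts: {F}
Apply modus ponens to closure:
  (no implication fires)
Final known: {F}
New propositions: {(none)}
Count = 0

0


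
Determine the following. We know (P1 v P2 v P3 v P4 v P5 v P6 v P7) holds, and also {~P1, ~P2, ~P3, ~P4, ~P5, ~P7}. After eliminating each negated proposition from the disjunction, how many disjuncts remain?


Original disjuncts (7): P1, P2, P3, P4, P5, P6, P7
Negated (eliminate): ~P1, ~P2, ~P3, ~P4, ~P5, ~P7
Remaining disjuncts: P6
Count = 7 - 6 = 1

1


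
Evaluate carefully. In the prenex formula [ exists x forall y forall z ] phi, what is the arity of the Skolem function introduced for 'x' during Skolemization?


Quantifier prefix: exists x forall y forall z
'x' is existentially quantified at position 1.
No universal quantifiers precede it.
Skolem function arity = 0 (a Skolem constant)

0


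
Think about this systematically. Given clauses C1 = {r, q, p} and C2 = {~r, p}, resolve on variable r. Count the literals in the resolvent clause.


Remove r from C1 and ~r from C2.
C1 remainder: {q, p}
C2 remainder: {p}
Union (resolvent): {p, q}
Resolvent has 2 literal(s).

2


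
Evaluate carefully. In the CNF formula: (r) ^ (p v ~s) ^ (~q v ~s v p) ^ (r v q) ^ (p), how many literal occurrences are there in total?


Counting literals in each clause:
Clause 1: 1 literal(s)
Clause 2: 2 literal(s)
Clause 3: 3 literal(s)
Clause 4: 2 literal(s)
Clause 5: 1 literal(s)
Total = 9

9


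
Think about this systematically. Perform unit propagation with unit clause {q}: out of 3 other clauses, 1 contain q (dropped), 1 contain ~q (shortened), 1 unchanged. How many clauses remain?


Satisfied (removed): 1
Shortened (remain): 1
Unchanged (remain): 1
Remaining = 1 + 1 = 2

2


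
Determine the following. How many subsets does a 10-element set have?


The power set of a set with n elements has 2^n elements.
|P(S)| = 2^10 = 1024

1024


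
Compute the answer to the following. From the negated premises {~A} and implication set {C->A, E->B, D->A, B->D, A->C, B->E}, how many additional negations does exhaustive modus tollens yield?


Initial negated facts: {~A}
Apply modus tollens to closure:
  ~A and C->A  =>  ~C
  ~A and D->A  =>  ~D
  ~D and B->D  =>  ~B
  ~B and E->B  =>  ~E
Final negated: {~A, ~B, ~C, ~D, ~E}
New negations: {~B, ~C, ~D, ~E}
Count = 4

4


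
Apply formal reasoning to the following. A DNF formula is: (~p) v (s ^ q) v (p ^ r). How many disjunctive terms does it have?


A DNF formula is a disjunction of terms (conjunctions).
Terms are separated by v.
Counting the disjuncts: 3 terms.

3


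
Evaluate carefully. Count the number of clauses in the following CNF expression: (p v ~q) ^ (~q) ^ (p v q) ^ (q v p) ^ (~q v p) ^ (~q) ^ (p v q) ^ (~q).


A CNF formula is a conjunction of clauses.
Clauses are separated by ^.
Counting the conjuncts: 8 clauses.

8


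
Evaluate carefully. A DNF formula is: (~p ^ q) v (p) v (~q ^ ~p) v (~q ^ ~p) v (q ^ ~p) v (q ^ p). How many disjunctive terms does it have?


A DNF formula is a disjunction of terms (conjunctions).
Terms are separated by v.
Counting the disjuncts: 6 terms.

6


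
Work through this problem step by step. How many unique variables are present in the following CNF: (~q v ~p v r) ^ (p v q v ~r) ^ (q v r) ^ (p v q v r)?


Identify each variable that appears in the formula.
Variables found: p, q, r
Count = 3

3


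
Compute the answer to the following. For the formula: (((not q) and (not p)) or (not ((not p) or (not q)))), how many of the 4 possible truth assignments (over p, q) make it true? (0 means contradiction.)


Check all 4 assignments:
p=0, q=0: 1
p=0, q=1: 0
p=1, q=0: 0
p=1, q=1: 1
Count of True = 2

2


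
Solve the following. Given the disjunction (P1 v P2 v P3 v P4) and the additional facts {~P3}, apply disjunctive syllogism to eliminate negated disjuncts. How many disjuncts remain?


Original disjuncts (4): P1, P2, P3, P4
Negated (eliminate): ~P3
Remaining disjuncts: P1, P2, P4
Count = 4 - 1 = 3

3


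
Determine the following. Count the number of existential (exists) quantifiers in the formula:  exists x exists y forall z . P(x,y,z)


Quantifier prefix: exists x exists y forall z
Mark each quantifier type:
  E E U
Universal count = 1, Existential count = 2
Asked for existential (exists) quantifiers: 2

2


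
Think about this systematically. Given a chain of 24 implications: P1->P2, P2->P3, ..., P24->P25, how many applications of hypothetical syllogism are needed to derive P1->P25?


With 24 implications in a chain connecting 25 propositions:
P1->P2, P2->P3, ..., P24->P25
Steps needed = (number of implications) - 1 = 24 - 1 = 23

23


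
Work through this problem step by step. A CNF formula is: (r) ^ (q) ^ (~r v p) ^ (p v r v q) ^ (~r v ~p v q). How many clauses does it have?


A CNF formula is a conjunction of clauses.
Clauses are separated by ^.
Counting the conjuncts: 5 clauses.

5


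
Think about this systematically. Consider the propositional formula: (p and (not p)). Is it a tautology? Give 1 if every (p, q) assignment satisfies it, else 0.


Check all 4 assignments:
p=0, q=0: 0
p=0, q=1: 0
p=1, q=0: 0
p=1, q=1: 0
Satisfying count = 0/4.
Tautology iff count = 4: no.

0


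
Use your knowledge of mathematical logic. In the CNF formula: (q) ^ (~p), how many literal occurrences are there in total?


Counting literals in each clause:
Clause 1: 1 literal(s)
Clause 2: 1 literal(s)
Total = 2

2


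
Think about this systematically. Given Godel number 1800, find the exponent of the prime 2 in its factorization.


Factorize 1800 by dividing by 2 repeatedly.
Division steps: 2 divides 1800 exactly 3 time(s).
Exponent of 2 = 3

3


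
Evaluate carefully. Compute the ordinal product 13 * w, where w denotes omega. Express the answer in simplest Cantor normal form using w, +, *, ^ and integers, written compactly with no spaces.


Compute 13 * w.
Ordinal * is associative and left-distributive over +, but NOT commutative; for finite n>1, n*w = w but w*n stays w*n.
For finite n>0, n * w = sup{n*k : k<w} = w. So 13 * w = w.
Result = w

w


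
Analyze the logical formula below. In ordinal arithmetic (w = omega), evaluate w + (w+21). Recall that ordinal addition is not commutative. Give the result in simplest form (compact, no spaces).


Compute w + (w+21).
Ordinal + is associative but NOT commutative; for finite n>0, n + w = w but w + n stays w+n.
w + (w+21) = (w+w) + 21 = w*2+21.
Result = w*2+21

w*2+21


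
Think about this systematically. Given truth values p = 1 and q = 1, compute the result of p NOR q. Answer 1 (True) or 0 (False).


p = 1, q = 1
Operation: p NOR q
Evaluate: 1 NOR 1 = 0

0


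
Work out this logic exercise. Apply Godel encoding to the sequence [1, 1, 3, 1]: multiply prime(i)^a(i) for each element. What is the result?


Encode each element as an exponent of the corresponding prime:
  2^1 = 2
  3^1 = 3
  5^3 = 125
  7^1 = 7
Product = 2 * 3 * 125 * 7 = 5250

5250


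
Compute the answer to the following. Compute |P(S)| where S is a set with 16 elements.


The power set of a set with n elements has 2^n elements.
|P(S)| = 2^16 = 65536

65536


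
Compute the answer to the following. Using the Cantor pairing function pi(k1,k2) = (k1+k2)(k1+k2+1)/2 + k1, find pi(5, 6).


k1 + k2 = 11
(k1+k2)(k1+k2+1)/2 = 11 * 12 / 2 = 66
pi = 66 + 5 = 71

71


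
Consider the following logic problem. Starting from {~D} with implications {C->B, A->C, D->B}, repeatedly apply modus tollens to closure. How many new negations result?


Initial negated facts: {~D}
Apply modus tollens to closure:
  (no implication fires)
Final negated: {~D}
New negations: {(none)}
Count = 0

0


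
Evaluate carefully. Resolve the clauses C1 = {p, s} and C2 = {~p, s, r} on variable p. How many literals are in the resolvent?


Remove p from C1 and ~p from C2.
C1 remainder: {s}
C2 remainder: {s, r}
Union (resolvent): {r, s}
Resolvent has 2 literal(s).

2


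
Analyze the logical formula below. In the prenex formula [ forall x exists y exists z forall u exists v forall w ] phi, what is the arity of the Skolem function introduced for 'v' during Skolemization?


Quantifier prefix: forall x exists y exists z forall u exists v forall w
'v' is existentially quantified at position 5.
Universal variables preceding it: x, u
Skolem function arity = 2

2


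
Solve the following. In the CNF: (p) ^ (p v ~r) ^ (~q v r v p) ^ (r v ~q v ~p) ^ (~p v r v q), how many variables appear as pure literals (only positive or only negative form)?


Check each variable for pure literal status:
p: mixed (not pure)
q: mixed (not pure)
r: mixed (not pure)
Pure literal count = 0

0


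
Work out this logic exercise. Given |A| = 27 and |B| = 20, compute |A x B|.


The Cartesian product A x B contains all ordered pairs (a, b).
|A x B| = |A| * |B| = 27 * 20 = 540

540


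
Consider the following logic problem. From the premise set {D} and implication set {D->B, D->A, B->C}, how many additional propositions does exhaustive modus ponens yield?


Initial facts: {D}
Apply modus ponens to closure:
  D and D->B  =>  B
  D and D->A  =>  A
  B and B->C  =>  C
Final known: {A, B, C, D}
New propositions: {A, B, C}
Count = 3

3


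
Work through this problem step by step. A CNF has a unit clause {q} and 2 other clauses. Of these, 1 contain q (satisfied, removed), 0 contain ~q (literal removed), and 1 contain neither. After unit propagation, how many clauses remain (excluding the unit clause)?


Satisfied (removed): 1
Shortened (remain): 0
Unchanged (remain): 1
Remaining = 0 + 1 = 1

1


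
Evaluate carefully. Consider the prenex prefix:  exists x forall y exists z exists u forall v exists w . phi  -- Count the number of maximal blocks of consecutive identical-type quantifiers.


Quantifier-type sequence: E A E E A E  (A=forall, E=exists)
Group into maximal same-type runs:
  Ex1 | Ax1 | Ex2 | Ax1 | Ex1
Number of blocks = 5

5


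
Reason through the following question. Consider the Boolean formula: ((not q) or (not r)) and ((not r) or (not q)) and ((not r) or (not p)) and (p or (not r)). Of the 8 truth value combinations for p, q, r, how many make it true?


Evaluate all 8 assignments for p, q, r:
p=0, q=0, r=0: 1
p=0, q=0, r=1: 0
p=0, q=1, r=0: 1
p=0, q=1, r=1: 0
p=1, q=0, r=0: 1
p=1, q=0, r=1: 0
p=1, q=1, r=0: 1
p=1, q=1, r=1: 0
Satisfying count = 4

4


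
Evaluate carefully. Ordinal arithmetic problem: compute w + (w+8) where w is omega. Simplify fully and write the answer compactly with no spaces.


Compute w + (w+8).
Ordinal + is associative but NOT commutative; for finite n>0, n + w = w but w + n stays w+n.
w + (w+8) = (w+w) + 8 = w*2+8.
Result = w*2+8

w*2+8


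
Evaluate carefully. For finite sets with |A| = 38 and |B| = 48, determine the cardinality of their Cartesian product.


The Cartesian product A x B contains all ordered pairs (a, b).
|A x B| = |A| * |B| = 38 * 48 = 1824

1824


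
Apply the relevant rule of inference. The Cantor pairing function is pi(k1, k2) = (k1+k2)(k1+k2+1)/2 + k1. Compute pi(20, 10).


k1 + k2 = 30
(k1+k2)(k1+k2+1)/2 = 30 * 31 / 2 = 465
pi = 465 + 20 = 485

485


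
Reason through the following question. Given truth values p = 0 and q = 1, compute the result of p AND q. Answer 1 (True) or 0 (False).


p = 0, q = 1
Operation: p AND q
Evaluate: 0 AND 1 = 0

0


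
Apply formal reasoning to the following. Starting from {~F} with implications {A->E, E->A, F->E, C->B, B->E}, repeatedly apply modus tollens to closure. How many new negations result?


Initial negated facts: {~F}
Apply modus tollens to closure:
  (no implication fires)
Final negated: {~F}
New negations: {(none)}
Count = 0

0


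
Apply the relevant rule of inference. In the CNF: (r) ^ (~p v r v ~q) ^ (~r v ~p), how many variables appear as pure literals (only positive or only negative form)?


Check each variable for pure literal status:
p: pure negative
q: pure negative
r: mixed (not pure)
Pure literal count = 2

2


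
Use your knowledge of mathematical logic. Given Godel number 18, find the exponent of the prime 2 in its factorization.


Factorize 18 by dividing by 2 repeatedly.
Division steps: 2 divides 18 exactly 1 time(s).
Exponent of 2 = 1

1


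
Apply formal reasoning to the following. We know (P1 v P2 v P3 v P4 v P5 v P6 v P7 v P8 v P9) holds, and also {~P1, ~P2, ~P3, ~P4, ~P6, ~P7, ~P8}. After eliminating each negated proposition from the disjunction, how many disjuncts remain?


Original disjuncts (9): P1, P2, P3, P4, P5, P6, P7, P8, P9
Negated (eliminate): ~P1, ~P2, ~P3, ~P4, ~P6, ~P7, ~P8
Remaining disjuncts: P5, P9
Count = 9 - 7 = 2

2


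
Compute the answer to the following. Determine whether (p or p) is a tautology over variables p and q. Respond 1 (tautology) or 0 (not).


Check all 4 assignments:
p=0, q=0: 0
p=0, q=1: 0
p=1, q=0: 1
p=1, q=1: 1
Satisfying count = 2/4.
Tautology iff count = 4: no.

0


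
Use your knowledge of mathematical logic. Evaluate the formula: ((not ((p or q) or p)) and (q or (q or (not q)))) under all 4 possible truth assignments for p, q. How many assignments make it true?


Check all 4 assignments:
p=0, q=0: 1
p=0, q=1: 0
p=1, q=0: 0
p=1, q=1: 0
Count of True = 1

1


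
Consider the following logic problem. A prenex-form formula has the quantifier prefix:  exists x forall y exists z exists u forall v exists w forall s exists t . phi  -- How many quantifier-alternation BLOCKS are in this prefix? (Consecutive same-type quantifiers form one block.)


Quantifier-type sequence: E A E E A E A E  (A=forall, E=exists)
Group into maximal same-type runs:
  Ex1 | Ax1 | Ex2 | Ax1 | Ex1 | Ax1 | Ex1
Number of blocks = 7

7


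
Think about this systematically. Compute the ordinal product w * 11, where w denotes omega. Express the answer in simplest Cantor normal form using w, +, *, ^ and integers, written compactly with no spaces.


Compute w * 11.
Ordinal * is associative and left-distributive over +, but NOT commutative; for finite n>1, n*w = w but w*n stays w*n.
w * 11 means 11 copies of w concatenated: w*11.
Result = w*11

w*11


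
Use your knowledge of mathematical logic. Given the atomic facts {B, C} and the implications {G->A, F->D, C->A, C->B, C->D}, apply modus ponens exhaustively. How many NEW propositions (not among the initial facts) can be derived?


Initial facts: {B, C}
Apply modus ponens to closure:
  C and C->A  =>  A
  C and C->D  =>  D
Final known: {A, B, C, D}
New propositions: {A, D}
Count = 2

2


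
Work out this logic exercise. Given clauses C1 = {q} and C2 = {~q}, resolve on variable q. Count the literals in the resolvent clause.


Remove q from C1 and ~q from C2.
C1 remainder: {}
C2 remainder: {}
Union (resolvent): {} (empty clause)
Resolvent has 0 literal(s).

0


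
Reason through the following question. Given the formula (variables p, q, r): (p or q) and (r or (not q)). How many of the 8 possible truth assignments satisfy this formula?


Evaluate all 8 assignments for p, q, r:
p=0, q=0, r=0: 0
p=0, q=0, r=1: 0
p=0, q=1, r=0: 0
p=0, q=1, r=1: 1
p=1, q=0, r=0: 1
p=1, q=0, r=1: 1
p=1, q=1, r=0: 0
p=1, q=1, r=1: 1
Satisfying count = 4

4


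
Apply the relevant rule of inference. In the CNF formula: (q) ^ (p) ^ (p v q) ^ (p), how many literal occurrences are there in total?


Counting literals in each clause:
Clause 1: 1 literal(s)
Clause 2: 1 literal(s)
Clause 3: 2 literal(s)
Clause 4: 1 literal(s)
Total = 5

5


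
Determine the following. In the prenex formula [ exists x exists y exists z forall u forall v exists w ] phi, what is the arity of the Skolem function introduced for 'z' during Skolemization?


Quantifier prefix: exists x exists y exists z forall u forall v exists w
'z' is existentially quantified at position 3.
No universal quantifiers precede it.
Skolem function arity = 0 (a Skolem constant)

0


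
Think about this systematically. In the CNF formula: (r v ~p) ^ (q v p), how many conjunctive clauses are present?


A CNF formula is a conjunction of clauses.
Clauses are separated by ^.
Counting the conjuncts: 2 clauses.

2


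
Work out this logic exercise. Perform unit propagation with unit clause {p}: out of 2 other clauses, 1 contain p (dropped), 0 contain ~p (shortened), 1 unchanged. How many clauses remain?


Satisfied (removed): 1
Shortened (remain): 0
Unchanged (remain): 1
Remaining = 0 + 1 = 1

1


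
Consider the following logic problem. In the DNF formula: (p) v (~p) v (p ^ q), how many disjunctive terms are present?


A DNF formula is a disjunction of terms (conjunctions).
Terms are separated by v.
Counting the disjuncts: 3 terms.

3


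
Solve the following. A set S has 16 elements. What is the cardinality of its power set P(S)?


The power set of a set with n elements has 2^n elements.
|P(S)| = 2^16 = 65536

65536


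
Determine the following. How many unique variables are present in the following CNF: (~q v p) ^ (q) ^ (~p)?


Identify each variable that appears in the formula.
Variables found: p, q
Count = 2

2


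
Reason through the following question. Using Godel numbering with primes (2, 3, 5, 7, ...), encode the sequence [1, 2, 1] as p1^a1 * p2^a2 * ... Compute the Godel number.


Encode each element as an exponent of the corresponding prime:
  2^1 = 2
  3^2 = 9
  5^1 = 5
Product = 2 * 9 * 5 = 90

90


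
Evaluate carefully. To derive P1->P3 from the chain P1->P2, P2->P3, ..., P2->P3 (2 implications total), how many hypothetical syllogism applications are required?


With 2 implications in a chain connecting 3 propositions:
P1->P2, P2->P3, ..., P2->P3
Steps needed = (number of implications) - 1 = 2 - 1 = 1

1


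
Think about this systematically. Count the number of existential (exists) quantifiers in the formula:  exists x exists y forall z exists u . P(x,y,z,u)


Quantifier prefix: exists x exists y forall z exists u
Mark each quantifier type:
  E E U E
Universal count = 1, Existential count = 3
Asked for existential (exists) quantifiers: 3

3


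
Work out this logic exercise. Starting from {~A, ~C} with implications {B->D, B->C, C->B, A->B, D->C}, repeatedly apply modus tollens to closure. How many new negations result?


Initial negated facts: {~A, ~C}
Apply modus tollens to closure:
  ~C and B->C  =>  ~B
  ~C and D->C  =>  ~D
Final negated: {~A, ~B, ~C, ~D}
New negations: {~B, ~D}
Count = 2

2


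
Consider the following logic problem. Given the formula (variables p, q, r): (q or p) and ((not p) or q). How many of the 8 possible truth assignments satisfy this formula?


Evaluate all 8 assignments for p, q, r:
p=0, q=0, r=0: 0
p=0, q=0, r=1: 0
p=0, q=1, r=0: 1
p=0, q=1, r=1: 1
p=1, q=0, r=0: 0
p=1, q=0, r=1: 0
p=1, q=1, r=0: 1
p=1, q=1, r=1: 1
Satisfying count = 4

4


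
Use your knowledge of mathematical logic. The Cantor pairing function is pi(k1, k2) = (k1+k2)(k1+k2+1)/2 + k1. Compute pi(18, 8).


k1 + k2 = 26
(k1+k2)(k1+k2+1)/2 = 26 * 27 / 2 = 351
pi = 351 + 18 = 369

369


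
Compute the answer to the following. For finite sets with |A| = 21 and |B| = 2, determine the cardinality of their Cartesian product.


The Cartesian product A x B contains all ordered pairs (a, b).
|A x B| = |A| * |B| = 21 * 2 = 42

42


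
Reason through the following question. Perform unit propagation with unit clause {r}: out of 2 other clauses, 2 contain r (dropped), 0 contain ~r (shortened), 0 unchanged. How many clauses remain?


Satisfied (removed): 2
Shortened (remain): 0
Unchanged (remain): 0
Remaining = 0 + 0 = 0

0


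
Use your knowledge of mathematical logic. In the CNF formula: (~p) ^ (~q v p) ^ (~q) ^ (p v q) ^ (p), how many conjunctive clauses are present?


A CNF formula is a conjunction of clauses.
Clauses are separated by ^.
Counting the conjuncts: 5 clauses.

5


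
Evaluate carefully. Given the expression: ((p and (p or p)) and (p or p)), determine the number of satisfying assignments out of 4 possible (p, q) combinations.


Check all 4 assignments:
p=0, q=0: 0
p=0, q=1: 0
p=1, q=0: 1
p=1, q=1: 1
Count of True = 2

2


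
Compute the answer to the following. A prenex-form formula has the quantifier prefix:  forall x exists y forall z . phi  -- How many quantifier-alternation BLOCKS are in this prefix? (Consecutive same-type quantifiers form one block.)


Quantifier-type sequence: A E A  (A=forall, E=exists)
Group into maximal same-type runs:
  Ax1 | Ex1 | Ax1
Number of blocks = 3

3


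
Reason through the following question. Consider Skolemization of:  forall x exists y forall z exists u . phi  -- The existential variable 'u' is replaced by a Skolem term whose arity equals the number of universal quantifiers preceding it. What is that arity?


Quantifier prefix: forall x exists y forall z exists u
'u' is existentially quantified at position 4.
Universal variables preceding it: x, z
Skolem function arity = 2

2


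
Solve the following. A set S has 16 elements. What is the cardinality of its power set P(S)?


The power set of a set with n elements has 2^n elements.
|P(S)| = 2^16 = 65536

65536


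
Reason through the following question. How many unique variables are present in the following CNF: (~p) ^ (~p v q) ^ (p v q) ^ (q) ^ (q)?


Identify each variable that appears in the formula.
Variables found: p, q
Count = 2

2


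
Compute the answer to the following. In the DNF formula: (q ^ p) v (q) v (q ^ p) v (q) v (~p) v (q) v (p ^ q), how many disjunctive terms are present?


A DNF formula is a disjunction of terms (conjunctions).
Terms are separated by v.
Counting the disjuncts: 7 terms.

7


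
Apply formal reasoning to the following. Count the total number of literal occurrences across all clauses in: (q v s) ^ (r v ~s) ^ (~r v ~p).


Counting literals in each clause:
Clause 1: 2 literal(s)
Clause 2: 2 literal(s)
Clause 3: 2 literal(s)
Total = 6

6


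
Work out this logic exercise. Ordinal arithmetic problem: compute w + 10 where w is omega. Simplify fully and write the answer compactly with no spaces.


Compute w + 10.
Ordinal + is associative but NOT commutative; for finite n>0, n + w = w but w + n stays w+n.
w + 10 is already in normal form (a successor ordinal beyond w).
Result = w+10

w+10


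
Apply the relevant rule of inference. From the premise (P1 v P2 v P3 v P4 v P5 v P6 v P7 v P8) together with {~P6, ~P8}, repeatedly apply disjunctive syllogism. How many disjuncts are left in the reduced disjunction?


Original disjuncts (8): P1, P2, P3, P4, P5, P6, P7, P8
Negated (eliminate): ~P6, ~P8
Remaining disjuncts: P1, P2, P3, P4, P5, P7
Count = 8 - 2 = 6

6


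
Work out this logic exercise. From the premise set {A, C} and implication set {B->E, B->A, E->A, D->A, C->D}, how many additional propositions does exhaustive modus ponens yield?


Initial facts: {A, C}
Apply modus ponens to closure:
  C and C->D  =>  D
Final known: {A, C, D}
New propositions: {D}
Count = 1

1


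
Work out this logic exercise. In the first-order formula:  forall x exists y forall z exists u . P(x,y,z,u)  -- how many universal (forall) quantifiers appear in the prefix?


Quantifier prefix: forall x exists y forall z exists u
Mark each quantifier type:
  U E U E
Universal count = 2, Existential count = 2
Asked for universal (forall) quantifiers: 2

2


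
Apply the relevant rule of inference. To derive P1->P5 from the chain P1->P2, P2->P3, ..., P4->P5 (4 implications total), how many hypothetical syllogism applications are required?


With 4 implications in a chain connecting 5 propositions:
P1->P2, P2->P3, ..., P4->P5
Steps needed = (number of implications) - 1 = 4 - 1 = 3

3


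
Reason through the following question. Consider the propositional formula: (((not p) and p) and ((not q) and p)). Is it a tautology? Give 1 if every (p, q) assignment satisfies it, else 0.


Check all 4 assignments:
p=0, q=0: 0
p=0, q=1: 0
p=1, q=0: 0
p=1, q=1: 0
Satisfying count = 0/4.
Tautology iff count = 4: no.

0


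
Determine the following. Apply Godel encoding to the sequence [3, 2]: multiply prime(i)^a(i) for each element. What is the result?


Encode each element as an exponent of the corresponding prime:
  2^3 = 8
  3^2 = 9
Product = 8 * 9 = 72

72


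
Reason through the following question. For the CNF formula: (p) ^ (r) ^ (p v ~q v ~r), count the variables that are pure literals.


Check each variable for pure literal status:
p: pure positive
q: pure negative
r: mixed (not pure)
Pure literal count = 2

2


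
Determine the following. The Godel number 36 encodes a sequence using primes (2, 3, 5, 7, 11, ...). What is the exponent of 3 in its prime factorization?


Factorize 36 by dividing by 3 repeatedly.
Division steps: 3 divides 36 exactly 2 time(s).
Exponent of 3 = 2

2


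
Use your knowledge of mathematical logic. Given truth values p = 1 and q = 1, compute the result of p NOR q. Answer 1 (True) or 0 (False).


p = 1, q = 1
Operation: p NOR q
Evaluate: 1 NOR 1 = 0

0


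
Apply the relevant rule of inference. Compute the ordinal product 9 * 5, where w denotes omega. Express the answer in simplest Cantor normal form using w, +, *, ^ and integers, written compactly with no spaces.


Compute 9 * 5.
Ordinal * is associative and left-distributive over +, but NOT commutative; for finite n>1, n*w = w but w*n stays w*n.
Both finite; ordinal * agrees with natural *: 9 * 5 = 45.
Result = 45

45


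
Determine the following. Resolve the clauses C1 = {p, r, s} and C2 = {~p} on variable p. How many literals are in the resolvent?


Remove p from C1 and ~p from C2.
C1 remainder: {r, s}
C2 remainder: {}
Union (resolvent): {r, s}
Resolvent has 2 literal(s).

2


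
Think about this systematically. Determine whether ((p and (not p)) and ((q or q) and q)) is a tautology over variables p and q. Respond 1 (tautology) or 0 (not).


Check all 4 assignments:
p=0, q=0: 0
p=0, q=1: 0
p=1, q=0: 0
p=1, q=1: 0
Satisfying count = 0/4.
Tautology iff count = 4: no.

0


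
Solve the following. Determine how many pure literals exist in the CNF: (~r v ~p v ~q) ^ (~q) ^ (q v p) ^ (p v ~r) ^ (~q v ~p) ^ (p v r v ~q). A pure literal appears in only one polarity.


Check each variable for pure literal status:
p: mixed (not pure)
q: mixed (not pure)
r: mixed (not pure)
Pure literal count = 0

0


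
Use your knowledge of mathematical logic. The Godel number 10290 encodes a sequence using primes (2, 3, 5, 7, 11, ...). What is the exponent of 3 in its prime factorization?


Factorize 10290 by dividing by 3 repeatedly.
Division steps: 3 divides 10290 exactly 1 time(s).
Exponent of 3 = 1

1
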